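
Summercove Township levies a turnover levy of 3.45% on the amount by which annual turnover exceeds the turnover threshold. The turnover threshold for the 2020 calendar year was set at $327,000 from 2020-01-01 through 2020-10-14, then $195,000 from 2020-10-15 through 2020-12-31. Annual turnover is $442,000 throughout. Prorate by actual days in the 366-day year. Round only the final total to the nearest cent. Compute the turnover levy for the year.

$4,938.02

2020-01-01 to 2020-10-14: 288 days, exemption $327,000 → ($442,000 − $327,000) × 3.45% × 288/366 = $3,121.9672
2020-10-15 to 2020-12-31: 78 days, exemption $195,000 → ($442,000 − $195,000) × 3.45% × 78/366 = $1,816.0574
Total = $4,938.0246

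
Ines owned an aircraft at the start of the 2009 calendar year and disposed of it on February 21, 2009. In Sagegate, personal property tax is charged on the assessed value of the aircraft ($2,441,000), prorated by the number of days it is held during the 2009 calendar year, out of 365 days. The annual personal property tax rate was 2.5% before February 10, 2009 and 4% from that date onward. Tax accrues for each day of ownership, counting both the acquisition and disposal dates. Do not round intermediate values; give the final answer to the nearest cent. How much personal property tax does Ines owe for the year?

January 1 – February 9, 2009: 40 days at 2.5% → $2,441,000 × 2.5% × 40/365 = $6,687.6712
February 10 – February 21, 2009: 12 days at 4% → $2,441,000 × 4% × 12/365 = $3,210.0822
Total = $9,897.7534

$9,897.75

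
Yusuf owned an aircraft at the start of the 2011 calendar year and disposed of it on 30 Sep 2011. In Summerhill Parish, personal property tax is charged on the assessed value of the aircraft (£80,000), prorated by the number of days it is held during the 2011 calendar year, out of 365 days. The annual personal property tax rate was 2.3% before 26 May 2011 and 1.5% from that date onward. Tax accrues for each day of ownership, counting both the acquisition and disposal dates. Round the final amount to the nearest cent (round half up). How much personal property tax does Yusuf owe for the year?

£1,151.78

1 Jan – 25 May 2011: 145 days at 2.3% → £80,000 × 2.3% × 145/365 = £730.9589
26 May – 30 Sep 2011: 128 days at 1.5% → £80,000 × 1.5% × 128/365 = £420.8219
Total = £1,151.7808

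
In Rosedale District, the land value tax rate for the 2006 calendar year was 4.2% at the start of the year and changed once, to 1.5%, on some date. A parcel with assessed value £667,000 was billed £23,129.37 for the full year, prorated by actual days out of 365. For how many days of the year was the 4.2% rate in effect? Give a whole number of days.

Let d = days at the first rate; then 365 − d days at the second rate.
£667,000 × [4.2%·d + 1.5%·(365−d)] / 365 = £23,129.37
Solving gives d = 266, so the new rate took effect on 24 Sep 2006.

266 days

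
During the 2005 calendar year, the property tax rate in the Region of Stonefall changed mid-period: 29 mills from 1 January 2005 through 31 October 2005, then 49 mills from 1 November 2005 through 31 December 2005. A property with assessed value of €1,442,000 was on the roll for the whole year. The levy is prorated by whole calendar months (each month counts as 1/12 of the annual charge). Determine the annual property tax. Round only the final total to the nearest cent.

€46,624.67

1 January – 31 October 2005: 10 months at 29 mills → €1,442,000 × 2.9% × 10/12 = €34,848.3333
1 November – 31 December 2005: 2 months at 49 mills → €1,442,000 × 4.9% × 2/12 = €11,776.3333
Total = €46,624.6667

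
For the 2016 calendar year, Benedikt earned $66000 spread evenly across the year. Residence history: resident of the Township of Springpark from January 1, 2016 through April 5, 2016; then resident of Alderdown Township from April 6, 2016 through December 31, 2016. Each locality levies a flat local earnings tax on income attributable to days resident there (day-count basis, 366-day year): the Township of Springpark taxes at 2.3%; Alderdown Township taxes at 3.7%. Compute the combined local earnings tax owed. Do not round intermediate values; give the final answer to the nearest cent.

The Township of Springpark, January 1 – April 5, 2016: 96 days → $66000 × 2.3% × 96/366 = $398.1639
Alderdown Township, April 6 – December 31, 2016: 270 days → $66000 × 3.7% × 270/366 = $1801.4754
Total = $2199.6393

$2199.64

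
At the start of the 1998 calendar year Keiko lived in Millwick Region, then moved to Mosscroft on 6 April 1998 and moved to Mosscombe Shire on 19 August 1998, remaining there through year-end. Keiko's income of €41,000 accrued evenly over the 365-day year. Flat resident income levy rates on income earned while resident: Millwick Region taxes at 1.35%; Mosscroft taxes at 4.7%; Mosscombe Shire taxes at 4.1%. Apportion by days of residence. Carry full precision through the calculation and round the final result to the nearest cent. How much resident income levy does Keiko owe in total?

€1,478.53

Millwick Region, 1 January – 5 April 1998: 95 days → €41,000 × 1.35% × 95/365 = €144.0616
Mosscroft, 6 April – 18 August 1998: 135 days → €41,000 × 4.7% × 135/365 = €712.7260
Mosscombe Shire, 19 August – 31 December 1998: 135 days → €41,000 × 4.1% × 135/365 = €621.7397
Total = €1,478.5274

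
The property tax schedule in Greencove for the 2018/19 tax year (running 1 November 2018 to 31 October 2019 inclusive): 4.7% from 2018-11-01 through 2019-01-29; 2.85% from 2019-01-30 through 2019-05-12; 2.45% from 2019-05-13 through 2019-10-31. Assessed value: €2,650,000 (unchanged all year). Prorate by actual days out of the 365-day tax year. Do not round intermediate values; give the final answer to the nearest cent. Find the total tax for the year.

€82,618.29

2018-11-01 to 2019-01-29: 90 days at 4.7% → €2,650,000 × 4.7% × 90/365 = €30,710.9589
2019-01-30 to 2019-05-12: 103 days at 2.85% → €2,650,000 × 2.85% × 103/365 = €21,312.5342
2019-05-13 to 2019-10-31: 172 days at 2.45% → €2,650,000 × 2.45% × 172/365 = €30,594.7945
Total = €82,618.2877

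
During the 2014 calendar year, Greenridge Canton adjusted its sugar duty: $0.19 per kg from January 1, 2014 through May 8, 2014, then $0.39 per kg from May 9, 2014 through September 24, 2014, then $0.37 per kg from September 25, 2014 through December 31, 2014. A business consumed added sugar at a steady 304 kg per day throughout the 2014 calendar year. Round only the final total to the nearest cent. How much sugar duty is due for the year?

$34,896.16

January 1 – May 8, 2014: 128 days × 304 kg/day = 38,912 kg at $0.19/kg → $7,393.28
May 9 – September 24, 2014: 139 days × 304 kg/day = 42,256 kg at $0.39/kg → $16,479.84
September 25 – December 31, 2014: 98 days × 304 kg/day = 29,792 kg at $0.37/kg → $11,023.04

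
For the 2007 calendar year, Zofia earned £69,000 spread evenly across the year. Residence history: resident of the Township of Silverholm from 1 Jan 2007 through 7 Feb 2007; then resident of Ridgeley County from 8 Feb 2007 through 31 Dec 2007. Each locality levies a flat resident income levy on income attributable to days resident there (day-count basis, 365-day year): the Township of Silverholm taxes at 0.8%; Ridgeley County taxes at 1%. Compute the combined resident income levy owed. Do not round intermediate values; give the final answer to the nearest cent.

The Township of Silverholm, 1 Jan – 7 Feb 2007: 38 days → £69,000 × 0.8% × 38/365 = £57.4685
Ridgeley County, 8 Feb – 31 Dec 2007: 327 days → £69,000 × 1% × 327/365 = £618.1644
Total = £675.6329

£675.63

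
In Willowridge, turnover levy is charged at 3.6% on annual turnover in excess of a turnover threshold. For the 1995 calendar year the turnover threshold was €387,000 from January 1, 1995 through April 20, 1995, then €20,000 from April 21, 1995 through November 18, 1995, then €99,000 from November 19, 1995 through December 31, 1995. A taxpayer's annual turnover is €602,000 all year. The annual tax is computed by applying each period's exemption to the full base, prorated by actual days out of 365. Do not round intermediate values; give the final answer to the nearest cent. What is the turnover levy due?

€16,635.25

January 1 – April 20, 1995: 110 days, exemption €387,000 → (€602,000 − €387,000) × 3.6% × 110/365 = €2,332.6027
April 21 – November 18, 1995: 212 days, exemption €20,000 → (€602,000 − €20,000) × 3.6% × 212/365 = €12,169.3808
November 19 – December 31, 1995: 43 days, exemption €99,000 → (€602,000 − €99,000) × 3.6% × 43/365 = €2,133.2712
Total = €16,635.2548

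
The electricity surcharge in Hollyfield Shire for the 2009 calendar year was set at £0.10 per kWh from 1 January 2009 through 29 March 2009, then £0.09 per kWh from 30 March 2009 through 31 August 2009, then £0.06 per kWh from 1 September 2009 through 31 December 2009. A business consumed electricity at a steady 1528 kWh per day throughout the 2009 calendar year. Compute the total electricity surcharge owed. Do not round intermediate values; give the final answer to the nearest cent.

£45,946.96

1 January – 29 March 2009: 88 days × 1528 kWh/day = 134,464 kWh at £0.10/kWh → £13,446.40
30 March – 31 August 2009: 155 days × 1528 kWh/day = 236,840 kWh at £0.09/kWh → £21,315.60
1 September – 31 December 2009: 122 days × 1528 kWh/day = 186,416 kWh at £0.06/kWh → £11,184.96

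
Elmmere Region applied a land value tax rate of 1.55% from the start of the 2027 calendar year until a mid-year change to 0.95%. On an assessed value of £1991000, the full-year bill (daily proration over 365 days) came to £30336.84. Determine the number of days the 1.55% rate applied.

349 days

Let d = days at the first rate; then 365 − d days at the second rate.
£1991000 × [1.55%·d + 0.95%·(365−d)] / 365 = £30336.84
Solving gives d = 349, so the new rate took effect on 16 December 2027.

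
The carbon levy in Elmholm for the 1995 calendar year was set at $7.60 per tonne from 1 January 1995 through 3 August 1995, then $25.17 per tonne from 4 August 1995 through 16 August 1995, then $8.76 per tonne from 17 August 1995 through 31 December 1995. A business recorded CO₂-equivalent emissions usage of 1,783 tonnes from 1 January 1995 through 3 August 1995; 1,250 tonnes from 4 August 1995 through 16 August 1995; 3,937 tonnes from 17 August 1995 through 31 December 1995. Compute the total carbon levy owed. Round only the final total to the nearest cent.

1 January – 3 August 1995: 1,783 tonnes at $7.60/tonne → $13,550.80
4 August – 16 August 1995: 1,250 tonnes at $25.17/tonne → $31,462.50
17 August – 31 December 1995: 3,937 tonnes at $8.76/tonne → $34,488.12

$79,501.42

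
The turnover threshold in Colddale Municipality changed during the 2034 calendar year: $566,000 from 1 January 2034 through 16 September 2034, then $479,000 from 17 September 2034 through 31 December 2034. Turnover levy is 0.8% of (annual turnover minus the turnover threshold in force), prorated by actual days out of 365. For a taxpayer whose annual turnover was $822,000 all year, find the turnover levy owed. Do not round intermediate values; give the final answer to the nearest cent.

1 January – 16 September 2034: 259 days, exemption $566,000 → ($822,000 − $566,000) × 0.8% × 259/365 = $1,453.2384
17 September – 31 December 2034: 106 days, exemption $479,000 → ($822,000 − $479,000) × 0.8% × 106/365 = $796.8877
Total = $2,250.1260

$2,250.13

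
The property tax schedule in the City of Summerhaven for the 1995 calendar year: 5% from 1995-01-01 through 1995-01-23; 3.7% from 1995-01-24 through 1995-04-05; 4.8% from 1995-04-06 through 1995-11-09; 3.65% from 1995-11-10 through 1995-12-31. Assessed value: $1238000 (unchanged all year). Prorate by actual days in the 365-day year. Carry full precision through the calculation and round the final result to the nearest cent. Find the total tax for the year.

$54865.45

1995-01-01 to 1995-01-23: 23 days at 5% → $1238000 × 5% × 23/365 = $3900.5479
1995-01-24 to 1995-04-05: 72 days at 3.7% → $1238000 × 3.7% × 72/365 = $9035.7041
1995-04-06 to 1995-11-09: 218 days at 4.8% → $1238000 × 4.8% × 218/365 = $35491.5945
1995-11-10 to 1995-12-31: 52 days at 3.65% → $1238000 × 3.65% × 52/365 = $6437.6000
Total = $54865.4466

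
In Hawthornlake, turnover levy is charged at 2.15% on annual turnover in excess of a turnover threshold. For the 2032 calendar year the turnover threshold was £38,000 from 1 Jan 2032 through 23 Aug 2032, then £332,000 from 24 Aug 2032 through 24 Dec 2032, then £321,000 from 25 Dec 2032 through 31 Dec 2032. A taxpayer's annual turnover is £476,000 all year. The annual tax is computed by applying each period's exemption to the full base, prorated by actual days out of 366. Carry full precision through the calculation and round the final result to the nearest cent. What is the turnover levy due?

£7,176.36

1 Jan – 23 Aug 2032: 236 days, exemption £38,000 → (£476,000 − £38,000) × 2.15% × 236/366 = £6,072.1639
24 Aug – 24 Dec 2032: 123 days, exemption £332,000 → (£476,000 − £332,000) × 2.15% × 123/366 = £1,040.4590
25 Dec – 31 Dec 2032: 7 days, exemption £321,000 → (£476,000 − £321,000) × 2.15% × 7/366 = £63.7363
Total = £7,176.3593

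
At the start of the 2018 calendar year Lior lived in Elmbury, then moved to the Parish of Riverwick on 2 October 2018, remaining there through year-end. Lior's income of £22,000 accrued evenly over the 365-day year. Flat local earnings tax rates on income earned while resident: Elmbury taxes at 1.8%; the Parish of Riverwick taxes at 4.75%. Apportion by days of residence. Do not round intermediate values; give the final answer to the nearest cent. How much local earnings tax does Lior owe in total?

Elmbury, 1 January – 1 October 2018: 274 days → £22,000 × 1.8% × 274/365 = £297.2712
The Parish of Riverwick, 2 October – 31 December 2018: 91 days → £22,000 × 4.75% × 91/365 = £260.5342
Total = £557.8055

£557.81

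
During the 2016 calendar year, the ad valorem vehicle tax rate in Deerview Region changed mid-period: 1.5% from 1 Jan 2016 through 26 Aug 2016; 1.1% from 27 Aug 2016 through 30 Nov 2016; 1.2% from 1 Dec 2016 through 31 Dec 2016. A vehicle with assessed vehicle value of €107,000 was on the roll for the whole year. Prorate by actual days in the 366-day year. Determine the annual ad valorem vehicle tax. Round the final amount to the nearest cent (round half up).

1 Jan – 26 Aug 2016: 239 days at 1.5% → €107,000 × 1.5% × 239/366 = €1,048.0738
27 Aug – 30 Nov 2016: 96 days at 1.1% → €107,000 × 1.1% × 96/366 = €308.7213
1 Dec – 31 Dec 2016: 31 days at 1.2% → €107,000 × 1.2% × 31/366 = €108.7541
Total = €1,465.5492

€1,465.55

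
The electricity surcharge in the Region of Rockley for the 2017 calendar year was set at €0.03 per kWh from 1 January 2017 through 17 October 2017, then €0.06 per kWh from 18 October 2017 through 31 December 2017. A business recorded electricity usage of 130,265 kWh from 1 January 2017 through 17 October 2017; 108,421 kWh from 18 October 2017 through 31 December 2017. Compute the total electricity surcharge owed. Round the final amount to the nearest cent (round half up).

1 January – 17 October 2017: 130,265 kWh at €0.03/kWh → €3,907.95
18 October – 31 December 2017: 108,421 kWh at €0.06/kWh → €6,505.26

€10,413.21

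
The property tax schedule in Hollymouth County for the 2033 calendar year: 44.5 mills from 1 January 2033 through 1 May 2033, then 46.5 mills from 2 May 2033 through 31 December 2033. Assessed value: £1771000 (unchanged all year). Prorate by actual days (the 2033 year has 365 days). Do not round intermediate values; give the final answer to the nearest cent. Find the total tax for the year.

1 January – 1 May 2033: 121 days at 44.5 mills → £1771000 × 4.45% × 121/365 = £26125.8890
2 May – 31 December 2033: 244 days at 46.5 mills → £1771000 × 4.65% × 244/365 = £55051.4137
Total = £81177.3027

£81177.30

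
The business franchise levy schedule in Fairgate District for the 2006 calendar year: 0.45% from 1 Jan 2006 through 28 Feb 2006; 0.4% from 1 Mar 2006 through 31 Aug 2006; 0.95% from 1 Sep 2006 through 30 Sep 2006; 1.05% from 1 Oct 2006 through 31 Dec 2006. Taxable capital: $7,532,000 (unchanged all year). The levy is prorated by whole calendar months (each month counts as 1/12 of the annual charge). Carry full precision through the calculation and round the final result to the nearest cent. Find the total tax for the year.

1 Jan – 28 Feb 2006: 2 months at 0.45% → $7,532,000 × 0.45% × 2/12 = $5,649.0000
1 Mar – 31 Aug 2006: 6 months at 0.4% → $7,532,000 × 0.4% × 6/12 = $15,064.0000
1 Sep – 30 Sep 2006: 1 month at 0.95% → $7,532,000 × 0.95% × 1/12 = $5,962.8333
1 Oct – 31 Dec 2006: 3 months at 1.05% → $7,532,000 × 1.05% × 3/12 = $19,771.5000
Total = $46,447.3333

$46,447.33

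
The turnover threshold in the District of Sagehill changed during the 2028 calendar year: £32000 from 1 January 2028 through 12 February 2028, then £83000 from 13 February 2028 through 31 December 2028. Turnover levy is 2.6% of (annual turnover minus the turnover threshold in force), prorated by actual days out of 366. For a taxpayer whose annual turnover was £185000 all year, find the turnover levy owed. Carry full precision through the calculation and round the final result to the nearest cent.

£2807.79

1 January – 12 February 2028: 43 days, exemption £32000 → (£185000 − £32000) × 2.6% × 43/366 = £467.3607
13 February – 31 December 2028: 323 days, exemption £83000 → (£185000 − £83000) × 2.6% × 323/366 = £2340.4262
Total = £2807.7869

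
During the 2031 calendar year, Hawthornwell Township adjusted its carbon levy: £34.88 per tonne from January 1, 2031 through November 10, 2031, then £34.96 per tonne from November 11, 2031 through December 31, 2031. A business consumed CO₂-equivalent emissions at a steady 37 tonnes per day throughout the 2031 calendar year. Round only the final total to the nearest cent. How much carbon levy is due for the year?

January 1 – November 10, 2031: 314 days × 37 tonnes/day = 11,618 tonnes at £34.88/tonne → £405,235.84
November 11 – December 31, 2031: 51 days × 37 tonnes/day = 1,887 tonnes at £34.96/tonne → £65,969.52

£471,205.36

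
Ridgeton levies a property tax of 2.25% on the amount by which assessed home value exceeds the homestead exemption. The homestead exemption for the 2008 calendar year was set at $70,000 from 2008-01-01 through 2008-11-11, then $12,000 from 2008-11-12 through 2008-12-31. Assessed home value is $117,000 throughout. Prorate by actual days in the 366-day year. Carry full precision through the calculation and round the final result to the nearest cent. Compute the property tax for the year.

2008-01-01 to 2008-11-11: 316 days, exemption $70,000 → ($117,000 − $70,000) × 2.25% × 316/366 = $913.0328
2008-11-12 to 2008-12-31: 50 days, exemption $12,000 → ($117,000 − $12,000) × 2.25% × 50/366 = $322.7459
Total = $1,235.7787

$1,235.78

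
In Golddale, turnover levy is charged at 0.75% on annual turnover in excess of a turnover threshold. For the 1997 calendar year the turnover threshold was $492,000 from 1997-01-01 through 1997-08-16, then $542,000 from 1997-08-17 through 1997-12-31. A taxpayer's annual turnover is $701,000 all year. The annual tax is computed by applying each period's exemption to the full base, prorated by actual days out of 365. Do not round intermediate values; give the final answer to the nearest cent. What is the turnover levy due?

$1,426.75

1997-01-01 to 1997-08-16: 228 days, exemption $492,000 → ($701,000 − $492,000) × 0.75% × 228/365 = $979.1507
1997-08-17 to 1997-12-31: 137 days, exemption $542,000 → ($701,000 − $542,000) × 0.75% × 137/365 = $447.5959
Total = $1,426.7466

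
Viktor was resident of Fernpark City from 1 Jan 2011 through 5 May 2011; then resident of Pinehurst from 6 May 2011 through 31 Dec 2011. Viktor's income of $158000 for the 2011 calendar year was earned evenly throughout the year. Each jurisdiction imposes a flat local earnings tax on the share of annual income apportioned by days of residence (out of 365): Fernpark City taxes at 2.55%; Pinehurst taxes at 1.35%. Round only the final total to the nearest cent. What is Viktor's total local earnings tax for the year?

$2782.32

Fernpark City, 1 Jan – 5 May 2011: 125 days → $158000 × 2.55% × 125/365 = $1379.7945
Pinehurst, 6 May – 31 Dec 2011: 240 days → $158000 × 1.35% × 240/365 = $1402.5205
Total = $2782.3151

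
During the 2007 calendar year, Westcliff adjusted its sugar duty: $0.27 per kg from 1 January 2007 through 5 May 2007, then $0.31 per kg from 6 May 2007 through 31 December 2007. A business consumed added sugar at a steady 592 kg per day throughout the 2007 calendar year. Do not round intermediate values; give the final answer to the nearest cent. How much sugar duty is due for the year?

1 January – 5 May 2007: 125 days × 592 kg/day = 74,000 kg at $0.27/kg → $19,980.00
6 May – 31 December 2007: 240 days × 592 kg/day = 142,080 kg at $0.31/kg → $44,044.80

$64,024.80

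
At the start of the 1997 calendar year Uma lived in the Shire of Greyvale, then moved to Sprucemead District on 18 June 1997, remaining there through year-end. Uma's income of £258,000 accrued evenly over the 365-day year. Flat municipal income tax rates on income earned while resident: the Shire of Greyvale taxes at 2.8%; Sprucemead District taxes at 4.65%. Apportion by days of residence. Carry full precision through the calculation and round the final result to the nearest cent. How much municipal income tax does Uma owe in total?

£9,800.11

The Shire of Greyvale, 1 January – 17 June 1997: 168 days → £258,000 × 2.8% × 168/365 = £3,325.0192
Sprucemead District, 18 June – 31 December 1997: 197 days → £258,000 × 4.65% × 197/365 = £6,475.0932
Total = £9,800.1123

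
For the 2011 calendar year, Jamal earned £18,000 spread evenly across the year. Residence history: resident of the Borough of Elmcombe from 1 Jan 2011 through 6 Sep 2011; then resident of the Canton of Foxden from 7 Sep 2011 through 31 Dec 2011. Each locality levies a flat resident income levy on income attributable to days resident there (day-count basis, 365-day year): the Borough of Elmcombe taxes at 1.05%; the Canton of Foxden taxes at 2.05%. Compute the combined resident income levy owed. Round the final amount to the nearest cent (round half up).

£246.21

The Borough of Elmcombe, 1 Jan – 6 Sep 2011: 249 days → £18,000 × 1.05% × 249/365 = £128.9342
The Canton of Foxden, 7 Sep – 31 Dec 2011: 116 days → £18,000 × 2.05% × 116/365 = £117.2712
Total = £246.2055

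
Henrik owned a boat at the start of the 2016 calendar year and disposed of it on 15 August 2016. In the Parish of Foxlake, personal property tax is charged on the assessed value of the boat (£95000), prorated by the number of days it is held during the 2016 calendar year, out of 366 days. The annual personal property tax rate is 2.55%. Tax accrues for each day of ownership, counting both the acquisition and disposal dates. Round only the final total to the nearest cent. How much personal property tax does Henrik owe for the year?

£1509.10

Days held (1 January – 15 August 2016): 228 out of 366
Tax = £95000 × 2.55% × 228/366 = £1509.0984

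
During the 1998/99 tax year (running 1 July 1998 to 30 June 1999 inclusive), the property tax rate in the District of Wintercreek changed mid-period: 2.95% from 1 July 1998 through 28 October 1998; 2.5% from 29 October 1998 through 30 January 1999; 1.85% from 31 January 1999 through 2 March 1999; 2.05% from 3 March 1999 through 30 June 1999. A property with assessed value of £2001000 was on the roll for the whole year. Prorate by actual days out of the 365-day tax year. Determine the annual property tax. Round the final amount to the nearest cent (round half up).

1 July – 28 October 1998: 120 days at 2.95% → £2001000 × 2.95% × 120/365 = £19406.9589
29 October 1998 – 30 January 1999: 94 days at 2.5% → £2001000 × 2.5% × 94/365 = £12883.1507
31 January – 2 March 1999: 31 days at 1.85% → £2001000 × 1.85% × 31/365 = £3144.0370
3 March – 30 June 1999: 120 days at 2.05% → £2001000 × 2.05% × 120/365 = £13486.1918
Total = £48920.3384

£48920.34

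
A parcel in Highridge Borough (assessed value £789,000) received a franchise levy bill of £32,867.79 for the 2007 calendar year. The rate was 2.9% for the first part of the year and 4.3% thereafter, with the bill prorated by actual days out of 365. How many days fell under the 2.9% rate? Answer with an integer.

Let d = days at the first rate; then 365 − d days at the second rate.
£789,000 × [2.9%·d + 4.3%·(365−d)] / 365 = £32,867.79
Solving gives d = 35, so the new rate took effect on 5 February 2007.

35 days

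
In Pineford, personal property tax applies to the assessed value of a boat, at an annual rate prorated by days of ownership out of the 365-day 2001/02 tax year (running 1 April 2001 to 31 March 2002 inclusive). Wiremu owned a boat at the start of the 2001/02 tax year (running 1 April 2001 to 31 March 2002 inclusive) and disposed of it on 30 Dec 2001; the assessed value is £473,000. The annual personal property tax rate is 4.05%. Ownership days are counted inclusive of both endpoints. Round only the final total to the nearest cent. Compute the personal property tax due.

Days held (1 Apr – 30 Dec 2001): 274 out of 365
Tax = £473,000 × 4.05% × 274/365 = £14,380.4959

£14,380.50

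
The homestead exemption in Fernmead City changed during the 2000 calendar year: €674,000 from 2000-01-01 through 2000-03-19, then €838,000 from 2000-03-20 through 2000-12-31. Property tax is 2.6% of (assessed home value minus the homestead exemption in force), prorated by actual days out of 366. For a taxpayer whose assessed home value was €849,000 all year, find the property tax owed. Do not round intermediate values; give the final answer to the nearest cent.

€1,206.37

2000-01-01 to 2000-03-19: 79 days, exemption €674,000 → (€849,000 − €674,000) × 2.6% × 79/366 = €982.1038
2000-03-20 to 2000-12-31: 287 days, exemption €838,000 → (€849,000 − €838,000) × 2.6% × 287/366 = €224.2678
Total = €1,206.3716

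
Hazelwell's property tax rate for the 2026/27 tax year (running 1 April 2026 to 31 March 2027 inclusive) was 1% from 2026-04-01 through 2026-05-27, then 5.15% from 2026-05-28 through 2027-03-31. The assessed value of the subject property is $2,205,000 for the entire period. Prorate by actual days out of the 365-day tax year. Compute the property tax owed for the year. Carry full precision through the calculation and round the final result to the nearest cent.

$99,267.29

2026-04-01 to 2026-05-27: 57 days at 1% → $2,205,000 × 1% × 57/365 = $3,443.4247
2026-05-28 to 2027-03-31: 308 days at 5.15% → $2,205,000 × 5.15% × 308/365 = $95,823.8630
Total = $99,267.2877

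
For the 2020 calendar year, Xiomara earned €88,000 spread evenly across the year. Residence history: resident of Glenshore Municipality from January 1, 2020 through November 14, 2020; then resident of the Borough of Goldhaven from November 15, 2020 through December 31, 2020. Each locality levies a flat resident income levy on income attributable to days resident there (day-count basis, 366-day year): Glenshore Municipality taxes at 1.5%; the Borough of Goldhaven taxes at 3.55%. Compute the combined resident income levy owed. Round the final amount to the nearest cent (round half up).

Glenshore Municipality, January 1 – November 14, 2020: 319 days → €88,000 × 1.5% × 319/366 = €1,150.4918
The Borough of Goldhaven, November 15 – December 31, 2020: 47 days → €88,000 × 3.55% × 47/366 = €401.1694
Total = €1,551.6612

€1,551.66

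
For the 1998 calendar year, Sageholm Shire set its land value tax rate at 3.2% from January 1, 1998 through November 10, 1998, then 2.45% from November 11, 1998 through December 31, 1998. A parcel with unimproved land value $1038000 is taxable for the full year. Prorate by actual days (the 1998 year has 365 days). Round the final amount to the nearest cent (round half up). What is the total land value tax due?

$32128.23

January 1 – November 10, 1998: 314 days at 3.2% → $1038000 × 3.2% × 314/365 = $28574.8603
November 11 – December 31, 1998: 51 days at 2.45% → $1038000 × 2.45% × 51/365 = $3553.3726
Total = $32128.2329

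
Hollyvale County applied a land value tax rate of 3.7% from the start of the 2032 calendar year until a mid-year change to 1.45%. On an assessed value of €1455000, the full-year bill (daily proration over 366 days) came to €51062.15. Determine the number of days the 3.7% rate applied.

335 days

Let d = days at the first rate; then 366 − d days at the second rate.
€1455000 × [3.7%·d + 1.45%·(366−d)] / 366 = €51062.15
Solving gives d = 335, so the new rate took effect on December 1, 2032.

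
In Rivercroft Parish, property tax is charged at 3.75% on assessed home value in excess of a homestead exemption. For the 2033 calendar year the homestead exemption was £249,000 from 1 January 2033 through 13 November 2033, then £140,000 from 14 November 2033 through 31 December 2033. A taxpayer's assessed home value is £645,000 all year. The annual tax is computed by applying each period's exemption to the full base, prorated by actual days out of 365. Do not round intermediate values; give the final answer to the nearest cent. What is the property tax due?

£15,387.53

1 January – 13 November 2033: 317 days, exemption £249,000 → (£645,000 − £249,000) × 3.75% × 317/365 = £12,897.1233
14 November – 31 December 2033: 48 days, exemption £140,000 → (£645,000 − £140,000) × 3.75% × 48/365 = £2,490.4110
Total = £15,387.5342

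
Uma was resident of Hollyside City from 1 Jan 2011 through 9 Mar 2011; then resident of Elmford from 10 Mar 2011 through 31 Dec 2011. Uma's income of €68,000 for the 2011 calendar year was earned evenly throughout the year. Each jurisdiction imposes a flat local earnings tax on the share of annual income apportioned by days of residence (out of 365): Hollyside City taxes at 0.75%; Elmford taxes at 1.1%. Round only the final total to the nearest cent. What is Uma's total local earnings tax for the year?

€703.66

Hollyside City, 1 Jan – 9 Mar 2011: 68 days → €68,000 × 0.75% × 68/365 = €95.0137
Elmford, 10 Mar – 31 Dec 2011: 297 days → €68,000 × 1.1% × 297/365 = €608.6466
Total = €703.6603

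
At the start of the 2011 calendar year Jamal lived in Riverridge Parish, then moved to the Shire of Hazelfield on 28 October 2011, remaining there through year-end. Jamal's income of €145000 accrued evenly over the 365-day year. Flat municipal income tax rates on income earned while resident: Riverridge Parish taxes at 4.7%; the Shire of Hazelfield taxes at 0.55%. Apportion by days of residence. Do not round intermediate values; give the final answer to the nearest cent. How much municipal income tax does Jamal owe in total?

Riverridge Parish, 1 January – 27 October 2011: 300 days → €145000 × 4.7% × 300/365 = €5601.3699
The Shire of Hazelfield, 28 October – 31 December 2011: 65 days → €145000 × 0.55% × 65/365 = €142.0205
Total = €5743.3904

€5743.39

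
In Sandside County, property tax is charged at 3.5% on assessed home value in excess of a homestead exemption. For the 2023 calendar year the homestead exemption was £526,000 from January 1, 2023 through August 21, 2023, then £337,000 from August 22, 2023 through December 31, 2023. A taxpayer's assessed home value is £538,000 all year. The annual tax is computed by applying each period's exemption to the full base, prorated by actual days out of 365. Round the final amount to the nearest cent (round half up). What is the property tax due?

£2,812.27

January 1 – August 21, 2023: 233 days, exemption £526,000 → (£538,000 − £526,000) × 3.5% × 233/365 = £268.1096
August 22 – December 31, 2023: 132 days, exemption £337,000 → (£538,000 − £337,000) × 3.5% × 132/365 = £2,544.1644
Total = £2,812.2740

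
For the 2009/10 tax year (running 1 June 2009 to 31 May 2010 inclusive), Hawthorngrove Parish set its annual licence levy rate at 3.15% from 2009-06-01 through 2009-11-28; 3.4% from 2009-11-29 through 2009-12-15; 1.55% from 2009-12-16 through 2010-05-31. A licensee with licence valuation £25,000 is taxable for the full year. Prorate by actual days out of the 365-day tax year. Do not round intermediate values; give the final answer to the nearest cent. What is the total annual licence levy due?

£607.40

2009-06-01 to 2009-11-28: 181 days at 3.15% → £25,000 × 3.15% × 181/365 = £390.5137
2009-11-29 to 2009-12-15: 17 days at 3.4% → £25,000 × 3.4% × 17/365 = £39.5890
2009-12-16 to 2010-05-31: 167 days at 1.55% → £25,000 × 1.55% × 167/365 = £177.2945
Total = £607.3973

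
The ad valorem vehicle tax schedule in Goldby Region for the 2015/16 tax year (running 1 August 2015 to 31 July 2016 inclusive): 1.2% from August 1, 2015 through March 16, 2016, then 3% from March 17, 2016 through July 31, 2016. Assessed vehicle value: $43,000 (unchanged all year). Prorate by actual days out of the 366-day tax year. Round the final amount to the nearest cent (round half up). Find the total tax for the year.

August 1, 2015 – March 16, 2016: 229 days at 1.2% → $43,000 × 1.2% × 229/366 = $322.8525
March 17 – July 31, 2016: 137 days at 3% → $43,000 × 3% × 137/366 = $482.8689
Total = $805.7213

$805.72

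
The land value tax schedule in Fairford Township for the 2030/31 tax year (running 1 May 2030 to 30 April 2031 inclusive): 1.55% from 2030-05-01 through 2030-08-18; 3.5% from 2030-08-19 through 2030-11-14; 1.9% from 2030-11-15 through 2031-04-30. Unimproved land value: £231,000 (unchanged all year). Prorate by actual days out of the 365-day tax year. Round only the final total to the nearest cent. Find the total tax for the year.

2030-05-01 to 2030-08-18: 110 days at 1.55% → £231,000 × 1.55% × 110/365 = £1,079.0548
2030-08-19 to 2030-11-14: 88 days at 3.5% → £231,000 × 3.5% × 88/365 = £1,949.2603
2030-11-15 to 2031-04-30: 167 days at 1.9% → £231,000 × 1.9% × 167/365 = £2,008.1178
Total = £5,036.4329

£5,036.43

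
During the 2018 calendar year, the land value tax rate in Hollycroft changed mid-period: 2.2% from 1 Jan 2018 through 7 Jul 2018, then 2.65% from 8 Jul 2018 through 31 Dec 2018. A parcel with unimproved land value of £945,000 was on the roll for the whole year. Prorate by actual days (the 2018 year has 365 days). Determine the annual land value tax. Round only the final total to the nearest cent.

1 Jan – 7 Jul 2018: 188 days at 2.2% → £945,000 × 2.2% × 188/365 = £10,708.2740
8 Jul – 31 Dec 2018: 177 days at 2.65% → £945,000 × 2.65% × 177/365 = £12,143.8973
Total = £22,852.1712

£22,852.17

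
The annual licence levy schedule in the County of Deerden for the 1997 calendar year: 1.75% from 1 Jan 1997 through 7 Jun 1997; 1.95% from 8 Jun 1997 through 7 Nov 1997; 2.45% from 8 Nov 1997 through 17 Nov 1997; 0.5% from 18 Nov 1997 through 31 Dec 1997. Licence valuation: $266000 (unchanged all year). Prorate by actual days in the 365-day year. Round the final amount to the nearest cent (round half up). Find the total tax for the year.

$4528.19

1 Jan – 7 Jun 1997: 158 days at 1.75% → $266000 × 1.75% × 158/365 = $2015.0411
8 Jun – 7 Nov 1997: 153 days at 1.95% → $266000 × 1.95% × 153/365 = $2174.2767
8 Nov – 17 Nov 1997: 10 days at 2.45% → $266000 × 2.45% × 10/365 = $178.5479
18 Nov – 31 Dec 1997: 44 days at 0.5% → $266000 × 0.5% × 44/365 = $160.3288
Total = $4528.1945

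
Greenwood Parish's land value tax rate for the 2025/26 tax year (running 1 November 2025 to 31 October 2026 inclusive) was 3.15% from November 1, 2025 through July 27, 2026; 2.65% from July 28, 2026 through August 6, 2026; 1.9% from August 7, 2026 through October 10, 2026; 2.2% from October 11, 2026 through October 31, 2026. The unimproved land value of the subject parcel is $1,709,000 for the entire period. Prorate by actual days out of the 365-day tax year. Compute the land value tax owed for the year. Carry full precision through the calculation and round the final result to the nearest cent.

$48,861.01

November 1, 2025 – July 27, 2026: 269 days at 3.15% → $1,709,000 × 3.15% × 269/365 = $39,674.5521
July 28 – August 6, 2026: 10 days at 2.65% → $1,709,000 × 2.65% × 10/365 = $1,240.7808
August 7 – October 10, 2026: 65 days at 1.9% → $1,709,000 × 1.9% × 65/365 = $5,782.5068
October 11 – October 31, 2026: 21 days at 2.2% → $1,709,000 × 2.2% × 21/365 = $2,163.1726
Total = $48,861.0123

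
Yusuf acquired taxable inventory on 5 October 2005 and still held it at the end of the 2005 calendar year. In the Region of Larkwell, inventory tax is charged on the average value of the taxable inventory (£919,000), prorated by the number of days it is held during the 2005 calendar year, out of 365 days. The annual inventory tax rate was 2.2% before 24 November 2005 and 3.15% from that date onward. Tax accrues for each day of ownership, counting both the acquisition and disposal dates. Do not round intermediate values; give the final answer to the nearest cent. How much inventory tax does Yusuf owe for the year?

5 October – 23 November 2005: 50 days at 2.2% → £919,000 × 2.2% × 50/365 = £2,769.5890
24 November – 31 December 2005: 38 days at 3.15% → £919,000 × 3.15% × 38/365 = £3,013.8164
Total = £5,783.4055

£5,783.41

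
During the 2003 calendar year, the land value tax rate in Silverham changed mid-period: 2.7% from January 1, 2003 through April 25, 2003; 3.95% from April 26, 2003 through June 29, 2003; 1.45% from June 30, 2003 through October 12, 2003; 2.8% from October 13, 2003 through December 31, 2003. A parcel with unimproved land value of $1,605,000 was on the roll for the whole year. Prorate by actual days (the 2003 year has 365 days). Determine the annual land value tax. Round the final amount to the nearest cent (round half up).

January 1 – April 25, 2003: 115 days at 2.7% → $1,605,000 × 2.7% × 115/365 = $13,653.4932
April 26 – June 29, 2003: 65 days at 3.95% → $1,605,000 × 3.95% × 65/365 = $11,289.9658
June 30 – October 12, 2003: 105 days at 1.45% → $1,605,000 × 1.45% × 105/365 = $6,694.8288
October 13 – December 31, 2003: 80 days at 2.8% → $1,605,000 × 2.8% × 80/365 = $9,849.8630
Total = $41,488.1507

$41,488.15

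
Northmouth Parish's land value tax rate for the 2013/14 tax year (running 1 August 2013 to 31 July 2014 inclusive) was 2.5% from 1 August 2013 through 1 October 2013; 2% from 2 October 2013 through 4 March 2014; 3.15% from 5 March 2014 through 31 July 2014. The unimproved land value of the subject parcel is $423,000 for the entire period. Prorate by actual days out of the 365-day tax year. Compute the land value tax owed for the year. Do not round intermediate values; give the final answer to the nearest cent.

1 August – 1 October 2013: 62 days at 2.5% → $423,000 × 2.5% × 62/365 = $1,796.3014
2 October 2013 – 4 March 2014: 154 days at 2% → $423,000 × 2% × 154/365 = $3,569.4247
5 March – 31 July 2014: 149 days at 3.15% → $423,000 × 3.15% × 149/365 = $5,439.3164
Total = $10,805.0425

$10,805.04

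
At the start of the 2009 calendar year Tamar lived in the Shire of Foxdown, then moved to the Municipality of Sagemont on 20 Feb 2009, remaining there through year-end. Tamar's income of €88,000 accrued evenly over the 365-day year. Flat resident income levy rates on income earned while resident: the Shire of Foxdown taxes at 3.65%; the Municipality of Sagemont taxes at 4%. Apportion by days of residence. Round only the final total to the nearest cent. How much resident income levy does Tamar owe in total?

€3,477.81

The Shire of Foxdown, 1 Jan – 19 Feb 2009: 50 days → €88,000 × 3.65% × 50/365 = €440.0000
The Municipality of Sagemont, 20 Feb – 31 Dec 2009: 315 days → €88,000 × 4% × 315/365 = €3,037.8082
Total = €3,477.8082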